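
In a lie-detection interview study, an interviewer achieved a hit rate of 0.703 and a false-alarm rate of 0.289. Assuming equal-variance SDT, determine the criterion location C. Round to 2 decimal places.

C = 0.01

z(H) = z(0.703) = 0.5330
z(FA) = z(0.289) = -0.5563
c = −½·[z(H) + z(FA)] = −0.5 × (0.5330 + (-0.5563)) = 0.01165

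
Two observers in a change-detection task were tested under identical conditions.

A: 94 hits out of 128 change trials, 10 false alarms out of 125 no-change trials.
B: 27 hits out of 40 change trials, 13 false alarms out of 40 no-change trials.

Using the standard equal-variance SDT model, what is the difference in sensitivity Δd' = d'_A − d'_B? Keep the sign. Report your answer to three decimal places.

Δd' = 1.124

A: z(0.7344) = 0.6262, z(0.0800) = -1.4051, d' = 2.0313
B: z(0.6750) = 0.4538, z(0.3250) = -0.4538, d' = 0.9076
Δd' = d'_A − d'_B = 2.0313 − 0.9076 = 1.1237
A has the higher sensitivity.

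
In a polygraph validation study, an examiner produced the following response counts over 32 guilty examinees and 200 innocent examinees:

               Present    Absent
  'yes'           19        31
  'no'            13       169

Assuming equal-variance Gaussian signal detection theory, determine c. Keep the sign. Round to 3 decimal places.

c = 0.389

H = 19/32 = 0.5938
FA = 31/200 = 0.1550
Φ⁻¹(0.5938) = 0.2373, Φ⁻¹(0.1550) = -1.0152
c = −½·[z(H) + z(FA)] = −0.5 × (0.2373 + (-1.0152)) = 0.38895
c > 0: the examiner has a conservative response bias.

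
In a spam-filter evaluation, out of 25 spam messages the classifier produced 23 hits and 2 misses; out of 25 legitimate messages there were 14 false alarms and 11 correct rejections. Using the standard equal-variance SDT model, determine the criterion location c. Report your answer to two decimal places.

H = 23/25 = 0.9200
FA = 14/25 = 0.5600
z(H) = 1.405
z(FA) = 0.151
c = −½·[z(H) + z(FA)] = −0.5 × (1.405 + 0.151) = -0.778

c = -0.78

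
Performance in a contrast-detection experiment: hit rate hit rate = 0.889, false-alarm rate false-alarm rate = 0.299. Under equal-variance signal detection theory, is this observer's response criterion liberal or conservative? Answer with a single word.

z(H) = 1.221, z(FA) = -0.527
c = −½·(z(H) + z(FA)) = -0.347
c < 0 → liberal criterion (biased toward responding “yes”).

liberal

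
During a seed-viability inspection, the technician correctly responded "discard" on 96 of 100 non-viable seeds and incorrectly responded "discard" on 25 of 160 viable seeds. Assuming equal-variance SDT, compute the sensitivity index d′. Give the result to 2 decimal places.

d′ = 2.76

H = 96/100 = 0.9600
FA = 25/160 = 0.1562
z(0.9600) = 1.7507, z(0.1562) = -1.0102
d' = z(H) − z(FA) = 1.7507 − (-1.0102) = 2.7609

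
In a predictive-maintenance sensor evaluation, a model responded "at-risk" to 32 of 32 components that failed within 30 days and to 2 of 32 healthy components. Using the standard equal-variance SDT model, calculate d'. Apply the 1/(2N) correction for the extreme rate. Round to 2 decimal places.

d' = 3.69

The hit rate is 32/32 = 1, so apply the 1/(2N) correction: H → 1 − 1/(2·32) = 0.98438.
z(H) = z(0.98438) = 2.154
z(FA) = z(0.06250) = -1.534
d' = 2.154 − (-1.534) = 3.688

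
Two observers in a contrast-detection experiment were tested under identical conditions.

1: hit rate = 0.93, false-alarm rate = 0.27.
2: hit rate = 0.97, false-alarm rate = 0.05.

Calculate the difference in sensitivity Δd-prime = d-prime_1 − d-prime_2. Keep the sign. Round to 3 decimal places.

1: z(0.93) = 1.4758, z(0.27) = -0.6128, d' = 2.0886
2: z(0.97) = 1.8808, z(0.05) = -1.6449, d' = 3.5257
Δd' = d'_1 − d'_2 = 2.0886 − 3.5257 = -1.4371
2 has the higher sensitivity.

Δd-prime = -1.437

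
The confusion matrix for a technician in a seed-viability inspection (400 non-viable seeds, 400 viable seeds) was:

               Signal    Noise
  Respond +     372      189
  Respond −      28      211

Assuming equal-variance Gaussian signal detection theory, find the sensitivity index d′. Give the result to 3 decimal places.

d′ = 1.545

H = 372/400 = 0.9300
FA = 189/400 = 0.4725
z(H) = z(0.9300) = 1.4758
z(FA) = z(0.4725) = -0.0690
d' = z(H) − z(FA) = 1.4758 − (-0.0690) = 1.5448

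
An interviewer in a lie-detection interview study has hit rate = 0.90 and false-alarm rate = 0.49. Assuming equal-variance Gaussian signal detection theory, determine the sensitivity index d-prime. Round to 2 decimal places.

d-prime = 1.31

z(H) = z(0.90) = 1.2816
z(FA) = z(0.49) = -0.0251
d' = z(H) − z(FA) = 1.2816 − (-0.0251) = 1.3067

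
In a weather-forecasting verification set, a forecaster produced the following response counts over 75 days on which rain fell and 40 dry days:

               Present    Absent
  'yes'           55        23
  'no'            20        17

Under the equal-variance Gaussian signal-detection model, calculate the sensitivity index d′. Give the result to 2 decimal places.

d′ = 0.43

H = 55/75 = 0.7333
FA = 23/40 = 0.5750
z(H) = z(0.7333) = 0.6228
z(FA) = z(0.5750) = 0.1891
d' = z(H) − z(FA) = 0.6228 − 0.1891 = 0.4337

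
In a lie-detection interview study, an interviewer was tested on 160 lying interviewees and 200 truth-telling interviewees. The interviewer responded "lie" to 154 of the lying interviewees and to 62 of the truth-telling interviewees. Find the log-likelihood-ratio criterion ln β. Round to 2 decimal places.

ln β = -1.46

H = 154/160 = 0.9625
FA = 62/200 = 0.3100
Φ⁻¹(H) = 1.780
Φ⁻¹(FA) = -0.496
ln β = −½·[z(H)² − z(FA)²] = −0.5 × (3.168 − 0.246) = -1.461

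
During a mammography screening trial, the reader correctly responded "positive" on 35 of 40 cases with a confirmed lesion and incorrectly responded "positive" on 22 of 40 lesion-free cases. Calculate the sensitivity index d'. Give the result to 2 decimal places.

d' = 1.02

H = 35/40 = 0.8750
FA = 22/40 = 0.5500
Φ⁻¹(0.8750) = 1.150, Φ⁻¹(0.5500) = 0.126
d' = z(H) − z(FA) = 1.150 − 0.126 = 1.024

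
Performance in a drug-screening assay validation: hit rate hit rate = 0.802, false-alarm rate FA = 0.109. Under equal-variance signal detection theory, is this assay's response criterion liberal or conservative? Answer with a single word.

conservative

z(H) = 0.849, z(FA) = -1.232
c = −½·(z(H) + z(FA)) = 0.1915
c > 0 → conservative criterion (biased toward responding “no”).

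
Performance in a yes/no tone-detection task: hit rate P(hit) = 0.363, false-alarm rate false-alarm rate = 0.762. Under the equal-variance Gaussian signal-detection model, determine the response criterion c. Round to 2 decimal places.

z(H) = -0.3505
z(FA) = 0.7128
c = −½·[z(H) + z(FA)] = −0.5 × (-0.3505 + 0.7128) = -0.18115
c < 0: the listener has a liberal response bias.

c = -0.18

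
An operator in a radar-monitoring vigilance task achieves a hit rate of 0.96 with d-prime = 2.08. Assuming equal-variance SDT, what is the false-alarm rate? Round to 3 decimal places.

z(hit rate) = z(0.96) = 1.7507
z(FA) = z(H) − d' = 1.7507 − 2.08 = -0.3293
false-alarm rate = Φ(-0.3293) = 0.3710

false-alarm rate = 0.371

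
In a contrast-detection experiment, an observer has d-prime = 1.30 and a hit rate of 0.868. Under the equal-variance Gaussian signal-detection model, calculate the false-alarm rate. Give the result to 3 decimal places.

false-alarm rate = 0.427

z(hit rate) = z(0.868) = 1.1170
z(FA) = z(H) − d' = 1.1170 − 1.30 = -0.1830
false-alarm rate = Φ(-0.1830) = 0.4274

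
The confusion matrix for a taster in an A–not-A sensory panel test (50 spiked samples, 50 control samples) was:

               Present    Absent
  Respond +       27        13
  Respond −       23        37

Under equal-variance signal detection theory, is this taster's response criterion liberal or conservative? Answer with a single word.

conservative

z(H) = 0.100, z(FA) = -0.643
c = −½·(z(H) + z(FA)) = 0.2715
c > 0 → conservative criterion (biased toward responding “no”).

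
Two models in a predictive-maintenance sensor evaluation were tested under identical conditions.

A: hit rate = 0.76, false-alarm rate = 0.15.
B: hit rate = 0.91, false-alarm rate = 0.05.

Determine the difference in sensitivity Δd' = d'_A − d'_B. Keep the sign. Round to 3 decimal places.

Δd' = -1.243

A: z(0.76) = 0.7063, z(0.15) = -1.0364, d' = 1.7427
B: z(0.91) = 1.3408, z(0.05) = -1.6449, d' = 2.9857
Δd' = d'_A − d'_B = 1.7427 − 2.9857 = -1.2430
B has the higher sensitivity.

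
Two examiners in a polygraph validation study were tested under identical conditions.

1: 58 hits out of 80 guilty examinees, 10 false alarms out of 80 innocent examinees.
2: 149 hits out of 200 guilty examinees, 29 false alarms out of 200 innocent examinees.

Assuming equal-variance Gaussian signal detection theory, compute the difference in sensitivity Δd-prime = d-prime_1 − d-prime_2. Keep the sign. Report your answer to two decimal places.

1: z(0.7250) = 0.598, z(0.1250) = -1.150, d' = 1.748
2: z(0.7450) = 0.659, z(0.1450) = -1.058, d' = 1.717
Δd' = d'_1 − d'_2 = 1.748 − 1.717 = 0.031
1 has the higher sensitivity.

Δd-prime = 0.03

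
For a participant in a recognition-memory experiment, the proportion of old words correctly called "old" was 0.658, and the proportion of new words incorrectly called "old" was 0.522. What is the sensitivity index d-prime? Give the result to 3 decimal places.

d-prime = 0.352

Φ⁻¹(0.658) = 0.4070, Φ⁻¹(0.522) = 0.0552
d' = z(H) − z(FA) = 0.4070 − 0.0552 = 0.3518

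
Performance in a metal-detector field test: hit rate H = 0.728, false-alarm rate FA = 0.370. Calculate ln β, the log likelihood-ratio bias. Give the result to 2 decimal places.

Φ⁻¹(0.728) = 0.607, Φ⁻¹(0.370) = -0.332
ln β = −½·[z(H)² − z(FA)²] = −0.5 × (0.368 − 0.110) = -0.129

ln β = -0.13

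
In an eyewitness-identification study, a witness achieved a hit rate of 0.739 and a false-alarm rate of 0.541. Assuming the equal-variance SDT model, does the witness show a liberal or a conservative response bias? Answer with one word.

z(H) = 0.640, z(FA) = 0.103
c = −½·(z(H) + z(FA)) = -0.3715
c < 0 → liberal criterion (biased toward responding “yes”).

liberal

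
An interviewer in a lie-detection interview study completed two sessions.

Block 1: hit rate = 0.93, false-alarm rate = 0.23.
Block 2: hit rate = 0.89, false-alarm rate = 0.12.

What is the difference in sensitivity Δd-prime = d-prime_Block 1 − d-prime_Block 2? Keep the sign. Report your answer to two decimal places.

Δd-prime = -0.19

Block 1: z(0.93) = 1.476, z(0.23) = -0.739, d' = 2.215
Block 2: z(0.89) = 1.227, z(0.12) = -1.175, d' = 2.402
Δd' = d'_Block 1 − d'_Block 2 = 2.215 − 2.402 = -0.187
Block 2 has the higher sensitivity.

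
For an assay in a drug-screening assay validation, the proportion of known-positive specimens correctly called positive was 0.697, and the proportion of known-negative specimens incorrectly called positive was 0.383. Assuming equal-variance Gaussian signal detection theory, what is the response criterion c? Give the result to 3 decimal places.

c = -0.109

Φ⁻¹(0.697) = 0.5158, Φ⁻¹(0.383) = -0.2976
c = −½·[z(H) + z(FA)] = −0.5 × (0.5158 + (-0.2976)) = -0.1091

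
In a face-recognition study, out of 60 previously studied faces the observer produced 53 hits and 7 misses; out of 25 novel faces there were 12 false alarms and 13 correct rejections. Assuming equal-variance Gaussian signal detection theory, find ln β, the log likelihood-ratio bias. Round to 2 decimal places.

ln β = -0.71

H = 53/60 = 0.8833
FA = 12/25 = 0.4800
z(0.8833) = 1.192, z(0.4800) = -0.050
ln β = −½·[z(H)² − z(FA)²] = −0.5 × (1.421 − 0.003) = -0.709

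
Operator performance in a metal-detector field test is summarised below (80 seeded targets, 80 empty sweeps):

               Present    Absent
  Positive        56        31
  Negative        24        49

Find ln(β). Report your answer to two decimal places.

H = 56/80 = 0.7000
FA = 31/80 = 0.3875
Φ⁻¹(0.7000) = 0.524, Φ⁻¹(0.3875) = -0.286
ln β = −½·[z(H)² − z(FA)²] = −0.5 × (0.275 − 0.082) = -0.0965

ln β = -0.10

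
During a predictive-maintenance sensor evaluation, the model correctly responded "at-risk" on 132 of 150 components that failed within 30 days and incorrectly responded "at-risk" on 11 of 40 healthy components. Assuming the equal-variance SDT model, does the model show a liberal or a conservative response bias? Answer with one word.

z(H) = 1.175, z(FA) = -0.598
c = −½·(z(H) + z(FA)) = -0.2885
c < 0 → liberal criterion (biased toward responding “yes”).

liberal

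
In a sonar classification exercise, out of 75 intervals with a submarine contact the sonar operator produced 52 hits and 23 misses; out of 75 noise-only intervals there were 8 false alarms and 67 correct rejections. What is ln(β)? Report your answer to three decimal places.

H = 52/75 = 0.6933
FA = 8/75 = 0.1067
z(H) = z(0.6933) = 0.5052
z(FA) = z(0.1067) = -1.2443
ln β = −½·[z(H)² − z(FA)²] = −0.5 × (0.2552 − 1.5483) = 0.64655

ln β = 0.647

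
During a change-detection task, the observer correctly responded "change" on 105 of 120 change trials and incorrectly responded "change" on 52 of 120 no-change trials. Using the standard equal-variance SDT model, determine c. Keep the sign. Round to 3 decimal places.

c = -0.491

H = 105/120 = 0.8750
FA = 52/120 = 0.4333
z(H) = 1.1503
z(FA) = -0.1680
c = −½·[z(H) + z(FA)] = −0.5 × (1.1503 + (-0.1680)) = -0.49115
c < 0: the observer has a liberal response bias.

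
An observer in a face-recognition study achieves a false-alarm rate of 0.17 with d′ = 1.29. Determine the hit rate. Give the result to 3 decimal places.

hit rate = 0.632

z(false-alarm rate) = z(0.17) = -0.9542
z(H) = z(FA) + d' = -0.9542 + 1.29 = 0.3358
hit rate = Φ(0.3358) = 0.6315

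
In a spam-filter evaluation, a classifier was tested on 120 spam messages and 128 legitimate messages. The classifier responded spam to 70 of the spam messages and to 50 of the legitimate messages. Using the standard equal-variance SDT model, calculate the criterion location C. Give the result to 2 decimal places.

C = 0.03

H = 70/120 = 0.5833
FA = 50/128 = 0.3906
Φ⁻¹(H) = 0.2103
Φ⁻¹(FA) = -0.2778
c = −½·[z(H) + z(FA)] = −0.5 × (0.2103 + (-0.2778)) = 0.03375
c > 0: the classifier has a conservative response bias.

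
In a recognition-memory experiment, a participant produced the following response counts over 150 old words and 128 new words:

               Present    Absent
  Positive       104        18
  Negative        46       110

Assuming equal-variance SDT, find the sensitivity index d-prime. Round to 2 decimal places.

H = 104/150 = 0.6933
FA = 18/128 = 0.1406
Φ⁻¹(H) = Φ⁻¹(0.6933) = 0.5052
Φ⁻¹(FA) = Φ⁻¹(0.1406) = -1.0776
d' = z(H) − z(FA) = 0.5052 − (-1.0776) = 1.5828

d-prime = 1.58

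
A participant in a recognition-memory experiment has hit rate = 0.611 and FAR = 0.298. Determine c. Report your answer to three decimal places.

z(0.611) = 0.2819, z(0.298) = -0.5302
c = −½·[z(H) + z(FA)] = −0.5 × (0.2819 + (-0.5302)) = 0.12415

c = 0.124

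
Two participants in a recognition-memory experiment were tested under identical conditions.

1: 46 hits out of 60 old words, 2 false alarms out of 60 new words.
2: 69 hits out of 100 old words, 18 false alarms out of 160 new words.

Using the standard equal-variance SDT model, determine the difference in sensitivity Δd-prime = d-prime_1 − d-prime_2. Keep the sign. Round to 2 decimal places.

Δd-prime = 0.85

1: z(0.7667) = 0.728, z(0.0333) = -1.834, d' = 2.562
2: z(0.6900) = 0.496, z(0.1125) = -1.213, d' = 1.709
Δd' = d'_1 − d'_2 = 2.562 − 1.709 = 0.853
1 has the higher sensitivity.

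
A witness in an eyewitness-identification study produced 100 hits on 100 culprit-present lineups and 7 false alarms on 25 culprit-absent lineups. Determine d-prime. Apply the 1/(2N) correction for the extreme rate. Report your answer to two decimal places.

The hit rate is 100/100 = 1, so apply the 1/(2N) correction: H → 1 − 1/(2·100) = 0.99500.
z(H) = z(0.99500) = 2.576
z(FA) = z(0.28000) = -0.583
d' = 2.576 − (-0.583) = 3.159

d-prime = 3.16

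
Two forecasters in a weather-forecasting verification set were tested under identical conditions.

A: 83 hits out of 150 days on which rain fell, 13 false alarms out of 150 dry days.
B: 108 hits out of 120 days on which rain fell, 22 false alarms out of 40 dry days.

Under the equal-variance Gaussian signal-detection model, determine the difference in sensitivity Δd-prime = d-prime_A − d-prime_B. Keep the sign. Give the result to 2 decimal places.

A: z(0.5533) = 0.134, z(0.0867) = -1.361, d' = 1.495
B: z(0.9000) = 1.282, z(0.5500) = 0.126, d' = 1.156
Δd' = d'_A − d'_B = 1.495 − 1.156 = 0.339
A has the higher sensitivity.

Δd-prime = 0.34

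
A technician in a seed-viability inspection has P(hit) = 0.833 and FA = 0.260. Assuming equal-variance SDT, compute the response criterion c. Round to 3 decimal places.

c = -0.161

z(H) = 0.9661
z(FA) = -0.6433
c = −½·[z(H) + z(FA)] = −0.5 × (0.9661 + (-0.6433)) = -0.1614
c < 0: the technician has a liberal response bias.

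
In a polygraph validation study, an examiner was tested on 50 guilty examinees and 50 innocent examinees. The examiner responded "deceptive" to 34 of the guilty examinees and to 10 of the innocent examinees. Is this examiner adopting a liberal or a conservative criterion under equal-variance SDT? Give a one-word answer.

z(H) = 0.468, z(FA) = -0.842
c = −½·(z(H) + z(FA)) = 0.187
c > 0 → conservative criterion (biased toward responding “no”).

conservative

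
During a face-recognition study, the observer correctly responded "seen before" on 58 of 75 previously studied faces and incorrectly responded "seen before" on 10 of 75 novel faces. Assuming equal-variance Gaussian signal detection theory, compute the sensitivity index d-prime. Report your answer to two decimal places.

H = 58/75 = 0.7733
FA = 10/75 = 0.1333
z(0.7733) = 0.750, z(0.1333) = -1.111
d' = z(H) − z(FA) = 0.750 − (-1.111) = 1.861

d-prime = 1.86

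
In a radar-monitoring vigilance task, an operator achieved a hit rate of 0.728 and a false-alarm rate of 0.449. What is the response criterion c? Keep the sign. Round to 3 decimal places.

z(H) = 0.6068
z(FA) = -0.1282
c = −½·[z(H) + z(FA)] = −0.5 × (0.6068 + (-0.1282)) = -0.2393
c < 0: the operator has a liberal response bias.

c = -0.239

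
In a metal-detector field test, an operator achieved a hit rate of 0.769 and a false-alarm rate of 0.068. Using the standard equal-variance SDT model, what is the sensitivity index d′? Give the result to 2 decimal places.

d′ = 2.23

Φ⁻¹(H) = Φ⁻¹(0.769) = 0.736
Φ⁻¹(FA) = Φ⁻¹(0.068) = -1.491
d' = z(H) − z(FA) = 0.736 − (-1.491) = 2.227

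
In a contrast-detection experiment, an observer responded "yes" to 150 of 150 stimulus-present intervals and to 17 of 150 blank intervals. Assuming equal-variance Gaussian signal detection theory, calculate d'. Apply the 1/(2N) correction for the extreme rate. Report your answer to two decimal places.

d' = 3.92

The hit rate is 150/150 = 1, so apply the 1/(2N) correction: H → 1 − 1/(2·150) = 0.99667.
z(H) = z(0.99667) = 2.713
z(FA) = z(0.11333) = -1.209
d' = 2.713 − (-1.209) = 3.922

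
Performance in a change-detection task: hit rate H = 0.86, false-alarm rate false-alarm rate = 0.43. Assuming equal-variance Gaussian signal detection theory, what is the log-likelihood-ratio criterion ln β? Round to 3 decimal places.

ln β = -0.568

z(0.86) = 1.0803, z(0.43) = -0.1764
ln β = −½·[z(H)² − z(FA)²] = −0.5 × (1.1670 − 0.0311) = -0.56795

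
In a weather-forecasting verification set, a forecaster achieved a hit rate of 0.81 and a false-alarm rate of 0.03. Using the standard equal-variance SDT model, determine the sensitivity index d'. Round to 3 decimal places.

d' = 2.759

z(0.81) = 0.8779, z(0.03) = -1.8808
d' = z(H) − z(FA) = 0.8779 − (-1.8808) = 2.7587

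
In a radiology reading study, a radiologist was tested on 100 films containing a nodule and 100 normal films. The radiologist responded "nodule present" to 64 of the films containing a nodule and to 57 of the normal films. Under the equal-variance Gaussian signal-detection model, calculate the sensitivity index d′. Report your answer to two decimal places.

d′ = 0.18

H = 64/100 = 0.6400
FA = 57/100 = 0.5700
z(H) = 0.358
z(FA) = 0.176
d' = z(H) − z(FA) = 0.358 − 0.176 = 0.182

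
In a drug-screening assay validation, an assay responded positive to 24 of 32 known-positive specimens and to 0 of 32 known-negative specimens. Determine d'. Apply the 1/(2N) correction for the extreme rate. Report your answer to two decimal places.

The false-alarm rate is 0/32 = 0, so apply the 1/(2N) correction: FA → 1/(2·32) = 0.01562.
z(H) = z(0.75000) = 0.674
z(FA) = z(0.01562) = -2.154
d' = 0.674 − (-2.154) = 2.828

d' = 2.83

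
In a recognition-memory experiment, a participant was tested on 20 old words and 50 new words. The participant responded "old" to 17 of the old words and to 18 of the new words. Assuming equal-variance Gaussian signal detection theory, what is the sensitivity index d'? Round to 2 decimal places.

d' = 1.39

H = 17/20 = 0.8500
FA = 18/50 = 0.3600
z(H) = 1.0364
z(FA) = -0.3585
d' = z(H) − z(FA) = 1.0364 − (-0.3585) = 1.3949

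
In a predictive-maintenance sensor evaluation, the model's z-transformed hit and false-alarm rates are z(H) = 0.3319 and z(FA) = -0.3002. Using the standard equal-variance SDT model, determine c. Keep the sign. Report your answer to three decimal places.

c = -0.016

c = −½·[z(H) + z(FA)] = −½·(0.3319 + (-0.3002)) = -0.01585
c < 0: the model has a liberal response bias.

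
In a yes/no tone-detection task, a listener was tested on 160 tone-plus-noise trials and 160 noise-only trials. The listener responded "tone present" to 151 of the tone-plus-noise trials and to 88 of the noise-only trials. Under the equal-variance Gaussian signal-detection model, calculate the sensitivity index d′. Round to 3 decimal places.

H = 151/160 = 0.9437
FA = 88/160 = 0.5500
z(H) = z(0.9437) = 1.5866
z(FA) = z(0.5500) = 0.1257
d' = z(H) − z(FA) = 1.5866 − 0.1257 = 1.4609

d′ = 1.461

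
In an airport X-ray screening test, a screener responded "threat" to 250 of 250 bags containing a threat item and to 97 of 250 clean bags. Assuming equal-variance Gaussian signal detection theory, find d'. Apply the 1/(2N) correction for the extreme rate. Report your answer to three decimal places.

d' = 3.163

The hit rate is 250/250 = 1, so apply the 1/(2N) correction: H → 1 − 1/(2·250) = 0.99800.
z(H) = z(0.99800) = 2.8782
z(FA) = z(0.38800) = -0.2845
d' = 2.8782 − (-0.2845) = 3.1627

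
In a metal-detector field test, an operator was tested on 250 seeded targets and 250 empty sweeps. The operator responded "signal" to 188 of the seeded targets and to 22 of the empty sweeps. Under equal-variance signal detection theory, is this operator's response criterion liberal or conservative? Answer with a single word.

z(H) = 0.681, z(FA) = -1.353
c = −½·(z(H) + z(FA)) = 0.336
c > 0 → conservative criterion (biased toward responding “no”).

conservative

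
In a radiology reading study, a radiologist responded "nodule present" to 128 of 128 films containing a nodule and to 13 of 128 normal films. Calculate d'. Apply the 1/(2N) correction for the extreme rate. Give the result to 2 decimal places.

d' = 3.93

The hit rate is 128/128 = 1, so apply the 1/(2N) correction: H → 1 − 1/(2·128) = 0.99609.
z(H) = z(0.99609) = 2.660
z(FA) = z(0.10156) = -1.273
d' = 2.660 − (-1.273) = 3.933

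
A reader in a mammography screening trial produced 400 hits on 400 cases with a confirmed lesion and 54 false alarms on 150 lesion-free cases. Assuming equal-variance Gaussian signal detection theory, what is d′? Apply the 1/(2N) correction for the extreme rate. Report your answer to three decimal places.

The hit rate is 400/400 = 1, so apply the 1/(2N) correction: H → 1 − 1/(2·400) = 0.99875.
z(H) = z(0.99875) = 3.0233
z(FA) = z(0.36000) = -0.3585
d' = 3.0233 − (-0.3585) = 3.3818

d′ = 3.382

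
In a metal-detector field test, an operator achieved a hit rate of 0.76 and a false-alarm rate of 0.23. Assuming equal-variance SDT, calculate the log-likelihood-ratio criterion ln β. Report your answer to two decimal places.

ln β = 0.02

z(H) = 0.706
z(FA) = -0.739
ln β = −½·[z(H)² − z(FA)²] = −0.5 × (0.498 − 0.546) = 0.024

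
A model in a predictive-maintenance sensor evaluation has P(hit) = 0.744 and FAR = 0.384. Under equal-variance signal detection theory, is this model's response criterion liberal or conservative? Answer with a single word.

liberal

z(H) = 0.656, z(FA) = -0.295
c = −½·(z(H) + z(FA)) = -0.1805
c < 0 → liberal criterion (biased toward responding “yes”).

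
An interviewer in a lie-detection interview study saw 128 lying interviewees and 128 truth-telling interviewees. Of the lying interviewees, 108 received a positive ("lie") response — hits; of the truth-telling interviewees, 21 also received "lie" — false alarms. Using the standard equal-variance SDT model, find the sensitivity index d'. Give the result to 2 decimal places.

H = 108/128 = 0.8438
FA = 21/128 = 0.1641
z(0.8438) = 1.010, z(0.1641) = -0.978
d' = z(H) − z(FA) = 1.010 − (-0.978) = 1.988

d' = 1.99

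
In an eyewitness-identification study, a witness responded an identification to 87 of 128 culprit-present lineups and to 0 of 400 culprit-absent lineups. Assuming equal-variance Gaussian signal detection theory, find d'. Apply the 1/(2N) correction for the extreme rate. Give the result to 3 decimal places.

The false-alarm rate is 0/400 = 0, so apply the 1/(2N) correction: FA → 1/(2·400) = 0.00125.
z(H) = z(0.67969) = 0.4668
z(FA) = z(0.00125) = -3.0233
d' = 0.4668 − (-3.0233) = 3.4901

d' = 3.490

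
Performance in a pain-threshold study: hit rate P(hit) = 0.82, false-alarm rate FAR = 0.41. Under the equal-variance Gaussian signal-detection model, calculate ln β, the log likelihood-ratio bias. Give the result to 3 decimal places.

ln β = -0.393

z(0.82) = 0.9154, z(0.41) = -0.2275
ln β = −½·[z(H)² − z(FA)²] = −0.5 × (0.8380 − 0.0518) = -0.3931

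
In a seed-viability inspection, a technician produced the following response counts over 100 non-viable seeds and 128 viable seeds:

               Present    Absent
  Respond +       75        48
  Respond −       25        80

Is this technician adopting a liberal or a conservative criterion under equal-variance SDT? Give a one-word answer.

z(H) = 0.674, z(FA) = -0.319
c = −½·(z(H) + z(FA)) = -0.1775
c < 0 → liberal criterion (biased toward responding “yes”).

liberal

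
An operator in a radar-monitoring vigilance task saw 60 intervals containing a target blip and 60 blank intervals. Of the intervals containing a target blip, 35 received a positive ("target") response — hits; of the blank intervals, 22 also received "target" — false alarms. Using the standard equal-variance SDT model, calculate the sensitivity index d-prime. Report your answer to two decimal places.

H = 35/60 = 0.5833
FA = 22/60 = 0.3667
z(0.5833) = 0.210, z(0.3667) = -0.341
d' = z(H) − z(FA) = 0.210 − (-0.341) = 0.551

d-prime = 0.55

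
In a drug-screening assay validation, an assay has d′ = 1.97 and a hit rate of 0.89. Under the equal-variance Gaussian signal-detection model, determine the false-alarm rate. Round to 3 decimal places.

z(hit rate) = z(0.89) = 1.2265
z(FA) = z(H) − d' = 1.2265 − 1.97 = -0.7435
false-alarm rate = Φ(-0.7435) = 0.2286

false-alarm rate = 0.229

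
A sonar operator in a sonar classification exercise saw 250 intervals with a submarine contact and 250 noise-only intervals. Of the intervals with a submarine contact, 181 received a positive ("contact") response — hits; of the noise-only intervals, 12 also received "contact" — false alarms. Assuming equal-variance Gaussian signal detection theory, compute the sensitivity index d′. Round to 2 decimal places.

d′ = 2.26

H = 181/250 = 0.7240
FA = 12/250 = 0.0480
Φ⁻¹(H) = Φ⁻¹(0.7240) = 0.595
Φ⁻¹(FA) = Φ⁻¹(0.0480) = -1.665
d' = z(H) − z(FA) = 0.595 − (-1.665) = 2.260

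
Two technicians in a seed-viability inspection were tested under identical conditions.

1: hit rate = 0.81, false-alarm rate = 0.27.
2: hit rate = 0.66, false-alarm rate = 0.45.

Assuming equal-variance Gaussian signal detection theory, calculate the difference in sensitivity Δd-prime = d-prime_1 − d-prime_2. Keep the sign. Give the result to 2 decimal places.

Δd-prime = 0.95

1: z(0.81) = 0.878, z(0.27) = -0.613, d' = 1.491
2: z(0.66) = 0.412, z(0.45) = -0.126, d' = 0.538
Δd' = d'_1 − d'_2 = 1.491 − 0.538 = 0.953
1 has the higher sensitivity.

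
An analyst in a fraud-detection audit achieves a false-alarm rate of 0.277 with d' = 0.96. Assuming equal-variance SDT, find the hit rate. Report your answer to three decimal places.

z(false-alarm rate) = z(0.277) = -0.5918
z(H) = z(FA) + d' = -0.5918 + 0.96 = 0.3682
hit rate = Φ(0.3682) = 0.6436

hit rate = 0.644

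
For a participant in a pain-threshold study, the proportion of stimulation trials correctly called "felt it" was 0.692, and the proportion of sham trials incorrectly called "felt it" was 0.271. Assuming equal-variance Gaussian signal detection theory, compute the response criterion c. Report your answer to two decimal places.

c = 0.05

z(H) = z(0.692) = 0.5015
z(FA) = z(0.271) = -0.6098
c = −½·[z(H) + z(FA)] = −0.5 × (0.5015 + (-0.6098)) = 0.05415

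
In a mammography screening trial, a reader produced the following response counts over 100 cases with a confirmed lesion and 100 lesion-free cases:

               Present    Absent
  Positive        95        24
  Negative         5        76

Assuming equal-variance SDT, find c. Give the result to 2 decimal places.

H = 95/100 = 0.9500
FA = 24/100 = 0.2400
z(H) = 1.645
z(FA) = -0.706
c = −½·[z(H) + z(FA)] = −0.5 × (1.645 + (-0.706)) = -0.4695

c = -0.47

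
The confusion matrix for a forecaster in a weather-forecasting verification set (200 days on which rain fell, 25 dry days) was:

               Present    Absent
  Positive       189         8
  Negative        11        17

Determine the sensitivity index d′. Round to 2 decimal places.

H = 189/200 = 0.9450
FA = 8/25 = 0.3200
z(H) = 1.5982
z(FA) = -0.4677
d' = z(H) − z(FA) = 1.5982 − (-0.4677) = 2.0659

d′ = 2.07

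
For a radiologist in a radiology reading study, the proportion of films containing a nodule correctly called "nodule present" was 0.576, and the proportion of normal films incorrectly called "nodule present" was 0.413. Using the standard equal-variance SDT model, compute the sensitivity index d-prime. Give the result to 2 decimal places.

d-prime = 0.41

Φ⁻¹(H) = Φ⁻¹(0.576) = 0.1917
Φ⁻¹(FA) = Φ⁻¹(0.413) = -0.2198
d' = z(H) − z(FA) = 0.1917 − (-0.2198) = 0.4115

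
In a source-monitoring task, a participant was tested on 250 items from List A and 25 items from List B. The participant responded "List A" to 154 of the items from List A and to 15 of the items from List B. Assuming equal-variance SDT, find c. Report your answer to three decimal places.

c = -0.274

H = 154/250 = 0.6160
FA = 15/25 = 0.6000
Φ⁻¹(H) = Φ⁻¹(0.6160) = 0.2950
Φ⁻¹(FA) = Φ⁻¹(0.6000) = 0.2533
c = −½·[z(H) + z(FA)] = −0.5 × (0.2950 + 0.2533) = -0.27415
c < 0: the participant has a liberal response bias.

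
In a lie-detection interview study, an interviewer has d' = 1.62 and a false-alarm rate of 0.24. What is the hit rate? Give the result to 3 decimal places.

hit rate = 0.820

z(false-alarm rate) = z(0.24) = -0.7063
z(H) = z(FA) + d' = -0.7063 + 1.62 = 0.9137
hit rate = Φ(0.9137) = 0.8196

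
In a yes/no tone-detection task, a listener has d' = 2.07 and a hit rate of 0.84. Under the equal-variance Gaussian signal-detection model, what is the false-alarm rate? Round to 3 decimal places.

z(hit rate) = z(0.84) = 0.9945
z(FA) = z(H) − d' = 0.9945 − 2.07 = -1.0755
false-alarm rate = Φ(-1.0755) = 0.1411

false-alarm rate = 0.141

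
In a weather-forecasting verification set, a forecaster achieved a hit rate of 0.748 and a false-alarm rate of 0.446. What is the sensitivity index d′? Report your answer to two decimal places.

d′ = 0.80

z(0.748) = 0.668, z(0.446) = -0.136
d' = z(H) − z(FA) = 0.668 − (-0.136) = 0.804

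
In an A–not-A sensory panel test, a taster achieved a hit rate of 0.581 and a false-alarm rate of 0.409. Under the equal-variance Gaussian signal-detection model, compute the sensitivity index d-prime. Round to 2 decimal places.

d-prime = 0.43

Φ⁻¹(H) = 0.2045
Φ⁻¹(FA) = -0.2301
d' = z(H) − z(FA) = 0.2045 − (-0.2301) = 0.4346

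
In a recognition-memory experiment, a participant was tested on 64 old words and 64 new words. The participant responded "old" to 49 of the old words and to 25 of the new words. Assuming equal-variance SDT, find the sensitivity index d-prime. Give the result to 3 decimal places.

d-prime = 1.002

H = 49/64 = 0.7656
FA = 25/64 = 0.3906
Φ⁻¹(H) = 0.7244
Φ⁻¹(FA) = -0.2778
d' = z(H) − z(FA) = 0.7244 − (-0.2778) = 1.0022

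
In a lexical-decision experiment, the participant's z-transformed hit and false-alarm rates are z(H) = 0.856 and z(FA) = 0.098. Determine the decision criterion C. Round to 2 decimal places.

C = -0.48

c = −½·[z(H) + z(FA)] = −½·(0.856 + 0.098) = -0.477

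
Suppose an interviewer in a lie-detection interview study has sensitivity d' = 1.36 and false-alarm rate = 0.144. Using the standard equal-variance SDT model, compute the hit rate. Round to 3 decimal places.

z(false-alarm rate) = z(0.144) = -1.0625
z(H) = z(FA) + d' = -1.0625 + 1.36 = 0.2975
hit rate = Φ(0.2975) = 0.6170

hit rate = 0.617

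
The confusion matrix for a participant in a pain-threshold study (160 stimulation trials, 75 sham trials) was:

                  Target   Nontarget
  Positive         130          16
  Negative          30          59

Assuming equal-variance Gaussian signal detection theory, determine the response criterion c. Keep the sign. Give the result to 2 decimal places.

H = 130/160 = 0.8125
FA = 16/75 = 0.2133
z(H) = 0.887
z(FA) = -0.795
c = −½·[z(H) + z(FA)] = −0.5 × (0.887 + (-0.795)) = -0.046

c = -0.05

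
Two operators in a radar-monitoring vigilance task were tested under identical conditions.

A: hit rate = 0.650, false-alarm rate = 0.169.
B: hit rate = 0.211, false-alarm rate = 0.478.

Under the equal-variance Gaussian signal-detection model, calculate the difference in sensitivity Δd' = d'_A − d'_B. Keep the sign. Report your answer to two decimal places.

A: z(0.650) = 0.385, z(0.169) = -0.958, d' = 1.343
B: z(0.211) = -0.803, z(0.478) = -0.055, d' = -0.748
Δd' = d'_A − d'_B = 1.343 − (-0.748) = 2.091
A has the higher sensitivity.

Δd' = 2.09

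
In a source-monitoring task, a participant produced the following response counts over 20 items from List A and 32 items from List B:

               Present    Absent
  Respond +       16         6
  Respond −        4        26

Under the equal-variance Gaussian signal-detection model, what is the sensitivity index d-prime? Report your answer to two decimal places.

d-prime = 1.73

H = 16/20 = 0.8000
FA = 6/32 = 0.1875
Φ⁻¹(H) = 0.8416
Φ⁻¹(FA) = -0.8871
d' = z(H) − z(FA) = 0.8416 − (-0.8871) = 1.7287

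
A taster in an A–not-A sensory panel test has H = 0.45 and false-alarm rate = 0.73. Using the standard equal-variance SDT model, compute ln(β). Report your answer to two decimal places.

z(H) = -0.126
z(FA) = 0.613
ln β = −½·[z(H)² − z(FA)²] = −0.5 × (0.016 − 0.376) = 0.180

ln β = 0.18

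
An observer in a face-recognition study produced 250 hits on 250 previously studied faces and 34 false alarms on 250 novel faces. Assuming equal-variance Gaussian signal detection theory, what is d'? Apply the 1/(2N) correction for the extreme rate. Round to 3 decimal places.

The hit rate is 250/250 = 1, so apply the 1/(2N) correction: H → 1 − 1/(2·250) = 0.99800.
z(H) = z(0.99800) = 2.8782
z(FA) = z(0.13600) = -1.0985
d' = 2.8782 − (-1.0985) = 3.9767

d' = 3.977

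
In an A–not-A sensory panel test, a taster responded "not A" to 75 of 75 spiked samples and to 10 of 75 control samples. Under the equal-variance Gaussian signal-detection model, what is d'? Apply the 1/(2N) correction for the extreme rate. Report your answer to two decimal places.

d' = 3.59

The hit rate is 75/75 = 1, so apply the 1/(2N) correction: H → 1 − 1/(2·75) = 0.99333.
z(H) = z(0.99333) = 2.475
z(FA) = z(0.13333) = -1.111
d' = 2.475 − (-1.111) = 3.586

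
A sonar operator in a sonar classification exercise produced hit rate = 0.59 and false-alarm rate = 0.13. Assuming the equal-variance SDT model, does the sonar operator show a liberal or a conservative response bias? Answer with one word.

conservative

z(H) = 0.228, z(FA) = -1.126
c = −½·(z(H) + z(FA)) = 0.449
c > 0 → conservative criterion (biased toward responding “no”).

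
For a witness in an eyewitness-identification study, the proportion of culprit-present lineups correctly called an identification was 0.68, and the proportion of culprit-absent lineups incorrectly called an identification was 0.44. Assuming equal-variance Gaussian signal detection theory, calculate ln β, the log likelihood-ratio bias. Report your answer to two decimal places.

z(H) = 0.468
z(FA) = -0.151
ln β = −½·[z(H)² − z(FA)²] = −0.5 × (0.219 − 0.023) = -0.098

ln β = -0.10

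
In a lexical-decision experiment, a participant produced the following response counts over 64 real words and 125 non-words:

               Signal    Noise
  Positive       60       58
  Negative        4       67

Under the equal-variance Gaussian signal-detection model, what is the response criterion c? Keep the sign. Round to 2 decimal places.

H = 60/64 = 0.9375
FA = 58/125 = 0.4640
Φ⁻¹(H) = 1.534
Φ⁻¹(FA) = -0.090
c = −½·[z(H) + z(FA)] = −0.5 × (1.534 + (-0.090)) = -0.722

c = -0.72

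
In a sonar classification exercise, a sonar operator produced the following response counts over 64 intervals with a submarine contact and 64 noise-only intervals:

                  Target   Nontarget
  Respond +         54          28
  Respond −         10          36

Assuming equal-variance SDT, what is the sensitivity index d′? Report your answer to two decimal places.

H = 54/64 = 0.8438
FA = 28/64 = 0.4375
Φ⁻¹(H) = Φ⁻¹(0.8438) = 1.010
Φ⁻¹(FA) = Φ⁻¹(0.4375) = -0.157
d' = z(H) − z(FA) = 1.010 − (-0.157) = 1.167

d′ = 1.17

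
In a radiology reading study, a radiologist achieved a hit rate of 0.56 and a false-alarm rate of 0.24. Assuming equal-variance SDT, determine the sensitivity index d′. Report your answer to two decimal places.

z(0.56) = 0.1510, z(0.24) = -0.7063
d' = z(H) − z(FA) = 0.1510 − (-0.7063) = 0.8573

d′ = 0.86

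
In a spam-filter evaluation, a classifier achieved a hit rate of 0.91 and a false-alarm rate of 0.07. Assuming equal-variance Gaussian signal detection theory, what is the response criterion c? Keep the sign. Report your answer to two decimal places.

c = 0.07

z(0.91) = 1.3408, z(0.07) = -1.4758
c = −½·[z(H) + z(FA)] = −0.5 × (1.3408 + (-1.4758)) = 0.0675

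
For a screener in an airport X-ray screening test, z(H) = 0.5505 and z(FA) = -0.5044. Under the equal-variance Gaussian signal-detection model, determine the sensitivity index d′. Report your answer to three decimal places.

d' = z(H) − z(FA) = 0.5505 − (-0.5044) = 1.0549

d′ = 1.055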